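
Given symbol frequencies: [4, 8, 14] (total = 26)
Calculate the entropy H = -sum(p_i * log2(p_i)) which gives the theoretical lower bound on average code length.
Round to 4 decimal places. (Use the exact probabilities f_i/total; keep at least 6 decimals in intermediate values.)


Per-symbol terms -p_i * log2(p_i) with p_i = f_i/26:
  p = 4/26 = 0.153846: log2(p) = -2.700440, -p*log2(p) = 0.415452
  p = 8/26 = 0.307692: log2(p) = -1.700440, -p*log2(p) = 0.523212
  p = 14/26 = 0.538462: log2(p) = -0.893085, -p*log2(p) = 0.480892
H = 0.415452 + 0.523212 + 0.480892 = 1.419556

H = 1.4196 bits/symbol


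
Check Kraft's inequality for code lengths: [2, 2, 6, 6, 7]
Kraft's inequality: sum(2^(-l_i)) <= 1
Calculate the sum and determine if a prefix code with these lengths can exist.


Sum = 2^(-2) + 2^(-2) + 2^(-6) + 2^(-6) + 2^(-7)
    = 0.25 + 0.25 + 0.015625 + 0.015625 + 0.0078125
    = 69/128 = 0.5390625
Since 0.5390625 <= 1, Kraft's inequality IS satisfied.
A prefix code with these lengths CAN exist.

Kraft sum = 0.5390625. Satisfied.


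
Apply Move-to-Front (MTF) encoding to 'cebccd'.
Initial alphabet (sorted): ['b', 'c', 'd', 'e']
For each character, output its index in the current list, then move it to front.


MTF encoding:
'c': index 1 in ['b', 'c', 'd', 'e'] -> ['c', 'b', 'd', 'e']
'e': index 3 in ['c', 'b', 'd', 'e'] -> ['e', 'c', 'b', 'd']
'b': index 2 in ['e', 'c', 'b', 'd'] -> ['b', 'e', 'c', 'd']
'c': index 2 in ['b', 'e', 'c', 'd'] -> ['c', 'b', 'e', 'd']
'c': index 0 in ['c', 'b', 'e', 'd'] -> ['c', 'b', 'e', 'd']
'd': index 3 in ['c', 'b', 'e', 'd'] -> ['d', 'c', 'b', 'e']


Output: [1, 3, 2, 2, 0, 3]


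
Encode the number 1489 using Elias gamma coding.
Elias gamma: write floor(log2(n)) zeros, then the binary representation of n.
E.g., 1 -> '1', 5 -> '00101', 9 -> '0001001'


num_bits = floor(log2(1489)) + 1 = 11
leading_zeros = num_bits - 1 = 10
binary(1489) = 10111010001

Elias gamma(1489) = '0000000000' + '10111010001' = 000000000010111010001 (21 bits)


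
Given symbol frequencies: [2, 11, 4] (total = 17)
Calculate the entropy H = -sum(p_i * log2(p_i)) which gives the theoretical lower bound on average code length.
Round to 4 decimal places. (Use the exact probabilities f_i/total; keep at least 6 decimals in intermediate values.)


Per-symbol terms -p_i * log2(p_i) with p_i = f_i/17:
  p = 2/17 = 0.117647: log2(p) = -3.087463, -p*log2(p) = 0.363231
  p = 11/17 = 0.647059: log2(p) = -0.628031, -p*log2(p) = 0.406373
  p = 4/17 = 0.235294: log2(p) = -2.087463, -p*log2(p) = 0.491168
H = 0.363231 + 0.406373 + 0.491168 = 1.260772

H = 1.2608 bits/symbol


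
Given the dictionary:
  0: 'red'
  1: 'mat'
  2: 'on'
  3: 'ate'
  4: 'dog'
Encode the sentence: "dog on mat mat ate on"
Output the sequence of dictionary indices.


Look up each word in the dictionary:
  'dog' -> 4
  'on' -> 2
  'mat' -> 1
  'mat' -> 1
  'ate' -> 3
  'on' -> 2

Encoded: [4, 2, 1, 1, 3, 2]


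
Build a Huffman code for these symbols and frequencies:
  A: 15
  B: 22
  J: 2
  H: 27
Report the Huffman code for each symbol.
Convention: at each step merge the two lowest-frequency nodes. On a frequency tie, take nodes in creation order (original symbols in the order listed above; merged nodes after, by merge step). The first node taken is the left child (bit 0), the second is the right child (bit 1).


Huffman tree construction:
Step 1: Merge J(2) + A(15) = 17
Step 2: Merge (J+A)(17) + B(22) = 39
Step 3: Merge H(27) + ((J+A)+B)(39) = 66
Read each symbol's code off the tree from the root (left child = 0, right child = 1).

Codes:
  A: 101 (length 3)
  B: 11 (length 2)
  J: 100 (length 3)
  H: 0 (length 1)
Average code length: 122/66 = 1.8485 bits/symbol


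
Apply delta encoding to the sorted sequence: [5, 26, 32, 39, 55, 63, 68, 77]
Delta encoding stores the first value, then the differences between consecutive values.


First value: 5
Deltas:
  26 - 5 = 21
  32 - 26 = 6
  39 - 32 = 7
  55 - 39 = 16
  63 - 55 = 8
  68 - 63 = 5
  77 - 68 = 9


Delta encoded: [5, 21, 6, 7, 16, 8, 5, 9]


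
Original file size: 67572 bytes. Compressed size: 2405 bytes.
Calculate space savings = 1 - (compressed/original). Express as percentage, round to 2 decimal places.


ratio = compressed/original = 2405/67572 = 0.035592
savings = 1 - ratio = 1 - 0.035592 = 0.964408
as a percentage: 0.964408 * 100 = 96.44%

Space savings = 1 - 2405/67572 = 96.44%


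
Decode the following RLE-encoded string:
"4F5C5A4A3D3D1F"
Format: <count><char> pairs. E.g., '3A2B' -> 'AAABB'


Expanding each <count><char> pair:
  4F -> 'FFFF'
  5C -> 'CCCCC'
  5A -> 'AAAAA'
  4A -> 'AAAA'
  3D -> 'DDD'
  3D -> 'DDD'
  1F -> 'F'

Decoded = FFFFCCCCCAAAAAAAAADDDDDDF


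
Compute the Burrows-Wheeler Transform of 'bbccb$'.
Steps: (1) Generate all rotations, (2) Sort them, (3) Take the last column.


Rotations (sorted):
  0: $bbccb -> last char: b
  1: b$bbcc -> last char: c
  2: bbccb$ -> last char: $
  3: bccb$b -> last char: b
  4: cb$bbc -> last char: c
  5: ccb$bb -> last char: b


BWT = bc$bcb


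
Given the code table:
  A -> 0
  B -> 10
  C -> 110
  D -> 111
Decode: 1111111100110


Decoding:
111 -> D
111 -> D
110 -> C
0 -> A
110 -> C


Result: DDCAC


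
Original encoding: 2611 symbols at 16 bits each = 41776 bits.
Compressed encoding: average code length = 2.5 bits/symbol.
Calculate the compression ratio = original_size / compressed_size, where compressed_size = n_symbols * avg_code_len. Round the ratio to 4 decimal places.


original_size = n_symbols * orig_bits = 2611 * 16 = 41776 bits
compressed_size = n_symbols * avg_code_len = 2611 * 2.5 = 6527.5 bits
ratio = original_size / compressed_size = 41776 / 6527.5 = 6.4

Compression ratio = 6.4


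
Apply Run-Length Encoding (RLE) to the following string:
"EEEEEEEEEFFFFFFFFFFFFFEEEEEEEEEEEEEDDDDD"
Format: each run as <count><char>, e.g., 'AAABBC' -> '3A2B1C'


Scanning runs left to right:
  i=0: run of 'E' x 9 -> '9E'
  i=9: run of 'F' x 13 -> '13F'
  i=22: run of 'E' x 13 -> '13E'
  i=35: run of 'D' x 5 -> '5D'

RLE = 9E13F13E5D


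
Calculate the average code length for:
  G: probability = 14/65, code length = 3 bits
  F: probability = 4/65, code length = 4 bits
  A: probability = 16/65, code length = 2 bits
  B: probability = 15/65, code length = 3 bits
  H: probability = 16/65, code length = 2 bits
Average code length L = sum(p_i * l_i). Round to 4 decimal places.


Weighted contributions p_i * l_i:
  G: (14/65) * 3 = 42/65
  F: (4/65) * 4 = 16/65
  A: (16/65) * 2 = 32/65
  B: (15/65) * 3 = 45/65
  H: (16/65) * 2 = 32/65
Sum = (42 + 16 + 32 + 45 + 32)/65 = 167/65

L = 167/65 = 2.5692 bits/symbol


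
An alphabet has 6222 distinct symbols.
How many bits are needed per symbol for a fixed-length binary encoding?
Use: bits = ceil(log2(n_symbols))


log2(6222) = 12.6032
Bracket: 2^12 = 4096 < 6222 <= 2^13 = 8192
So ceil(log2(6222)) = 13

bits = ceil(log2(6222)) = ceil(12.6032) = 13 bits


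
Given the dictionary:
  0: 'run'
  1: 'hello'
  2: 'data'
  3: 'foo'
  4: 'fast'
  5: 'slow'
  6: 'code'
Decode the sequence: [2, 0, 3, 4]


Look up each index in the dictionary:
  2 -> 'data'
  0 -> 'run'
  3 -> 'foo'
  4 -> 'fast'

Decoded: "data run foo fast"


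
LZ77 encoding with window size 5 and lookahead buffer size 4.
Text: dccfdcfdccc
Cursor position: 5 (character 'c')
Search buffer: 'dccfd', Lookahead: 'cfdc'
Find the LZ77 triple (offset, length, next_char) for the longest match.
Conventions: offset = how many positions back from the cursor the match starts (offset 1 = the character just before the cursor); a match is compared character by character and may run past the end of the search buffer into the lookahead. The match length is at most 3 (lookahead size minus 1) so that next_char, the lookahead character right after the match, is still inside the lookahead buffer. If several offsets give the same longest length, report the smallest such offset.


Try each offset into the search buffer:
  offset=1 (pos 4, char 'd'): match length 0
  offset=2 (pos 3, char 'f'): match length 0
  offset=3 (pos 2, char 'c'): match length 3
  offset=4 (pos 1, char 'c'): match length 1
  offset=5 (pos 0, char 'd'): match length 0
Longest match has length 3 at offset 3.
next_char = character at position 5 + 3 = 8 -> 'c'

Best match: offset=3, length=3 (matching 'cfd' starting at position 2)
LZ77 triple: (3, 3, 'c')


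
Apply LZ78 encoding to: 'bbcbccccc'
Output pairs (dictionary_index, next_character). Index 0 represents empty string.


LZ78 encoding steps:
Dictionary: {0: ''}
Step 1: w='' (idx 0), next='b' -> output (0, 'b'), add 'b' as idx 1
Step 2: w='b' (idx 1), next='c' -> output (1, 'c'), add 'bc' as idx 2
Step 3: w='bc' (idx 2), next='c' -> output (2, 'c'), add 'bcc' as idx 3
Step 4: w='' (idx 0), next='c' -> output (0, 'c'), add 'c' as idx 4
Step 5: w='c' (idx 4), next='c' -> output (4, 'c'), add 'cc' as idx 5


Encoded: [(0, 'b'), (1, 'c'), (2, 'c'), (0, 'c'), (4, 'c')]


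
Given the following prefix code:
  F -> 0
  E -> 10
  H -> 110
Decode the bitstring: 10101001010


Decoding step by step:
Bits 10 -> E
Bits 10 -> E
Bits 10 -> E
Bits 0 -> F
Bits 10 -> E
Bits 10 -> E


Decoded message: EEEFEE


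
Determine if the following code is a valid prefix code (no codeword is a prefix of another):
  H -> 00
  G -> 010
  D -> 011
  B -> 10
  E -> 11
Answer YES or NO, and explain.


Checking each pair (does one codeword prefix another?):
  H='00' vs G='010': no prefix
  H='00' vs D='011': no prefix
  H='00' vs B='10': no prefix
  H='00' vs E='11': no prefix
  G='010' vs H='00': no prefix
  G='010' vs D='011': no prefix
  G='010' vs B='10': no prefix
  G='010' vs E='11': no prefix
  D='011' vs H='00': no prefix
  D='011' vs G='010': no prefix
  D='011' vs B='10': no prefix
  D='011' vs E='11': no prefix
  B='10' vs H='00': no prefix
  B='10' vs G='010': no prefix
  B='10' vs D='011': no prefix
  B='10' vs E='11': no prefix
  E='11' vs H='00': no prefix
  E='11' vs G='010': no prefix
  E='11' vs D='011': no prefix
  E='11' vs B='10': no prefix
No violation found over all pairs.

YES -- this is a valid prefix code. No codeword is a prefix of any other codeword.


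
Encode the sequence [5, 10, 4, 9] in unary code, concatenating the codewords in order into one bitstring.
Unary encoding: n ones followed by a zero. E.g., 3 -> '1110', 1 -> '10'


Encode each number as n ones followed by a terminating 0:
  5 -> 111110 (6 bits)
  10 -> 11111111110 (11 bits)
  4 -> 11110 (5 bits)
  9 -> 1111111110 (10 bits)
Total length = 6 + 11 + 5 + 10 = 32 bits.

Unary([5, 10, 4, 9]) = 11111011111111110111101111111110 (32 bits)


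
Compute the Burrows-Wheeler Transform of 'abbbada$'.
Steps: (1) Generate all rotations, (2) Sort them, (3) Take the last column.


Rotations (sorted):
  0: $abbbada -> last char: a
  1: a$abbbad -> last char: d
  2: abbbada$ -> last char: $
  3: ada$abbb -> last char: b
  4: bada$abb -> last char: b
  5: bbada$ab -> last char: b
  6: bbbada$a -> last char: a
  7: da$abbba -> last char: a


BWT = ad$bbbaa


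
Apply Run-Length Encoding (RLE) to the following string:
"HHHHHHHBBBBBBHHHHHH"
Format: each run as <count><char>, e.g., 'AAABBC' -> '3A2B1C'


Scanning runs left to right:
  i=0: run of 'H' x 7 -> '7H'
  i=7: run of 'B' x 6 -> '6B'
  i=13: run of 'H' x 6 -> '6H'

RLE = 7H6B6H


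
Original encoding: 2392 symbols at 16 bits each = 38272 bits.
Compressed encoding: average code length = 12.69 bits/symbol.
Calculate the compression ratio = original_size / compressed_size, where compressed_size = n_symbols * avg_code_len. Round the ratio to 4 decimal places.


original_size = n_symbols * orig_bits = 2392 * 16 = 38272 bits
compressed_size = n_symbols * avg_code_len = 2392 * 12.69 = 30354.48 bits
ratio = original_size / compressed_size = 38272 / 30354.48 = 1.2608

Compression ratio = 1.2608


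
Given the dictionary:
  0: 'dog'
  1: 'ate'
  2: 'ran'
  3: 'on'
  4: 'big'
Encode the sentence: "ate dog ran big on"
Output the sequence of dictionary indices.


Look up each word in the dictionary:
  'ate' -> 1
  'dog' -> 0
  'ran' -> 2
  'big' -> 4
  'on' -> 3

Encoded: [1, 0, 2, 4, 3]


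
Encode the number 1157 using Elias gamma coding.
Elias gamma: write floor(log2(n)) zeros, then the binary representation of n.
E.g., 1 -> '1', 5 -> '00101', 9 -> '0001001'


num_bits = floor(log2(1157)) + 1 = 11
leading_zeros = num_bits - 1 = 10
binary(1157) = 10010000101

Elias gamma(1157) = '0000000000' + '10010000101' = 000000000010010000101 (21 bits)


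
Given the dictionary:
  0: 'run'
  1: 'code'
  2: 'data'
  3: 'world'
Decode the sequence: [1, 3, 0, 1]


Look up each index in the dictionary:
  1 -> 'code'
  3 -> 'world'
  0 -> 'run'
  1 -> 'code'

Decoded: "code world run code"


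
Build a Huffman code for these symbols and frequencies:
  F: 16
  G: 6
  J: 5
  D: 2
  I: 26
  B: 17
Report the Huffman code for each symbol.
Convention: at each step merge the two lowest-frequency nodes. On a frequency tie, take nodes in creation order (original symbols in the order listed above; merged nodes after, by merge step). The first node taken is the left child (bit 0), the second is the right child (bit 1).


Huffman tree construction:
Step 1: Merge D(2) + J(5) = 7
Step 2: Merge G(6) + (D+J)(7) = 13
Step 3: Merge (G+(D+J))(13) + F(16) = 29
Step 4: Merge B(17) + I(26) = 43
Step 5: Merge ((G+(D+J))+F)(29) + (B+I)(43) = 72
Read each symbol's code off the tree from the root (left child = 0, right child = 1).

Codes:
  F: 01 (length 2)
  G: 000 (length 3)
  J: 0011 (length 4)
  D: 0010 (length 4)
  I: 11 (length 2)
  B: 10 (length 2)
Average code length: 164/72 = 2.2778 bits/symbol


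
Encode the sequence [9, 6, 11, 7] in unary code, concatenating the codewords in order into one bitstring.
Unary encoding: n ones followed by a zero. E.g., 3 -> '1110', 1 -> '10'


Encode each number as n ones followed by a terminating 0:
  9 -> 1111111110 (10 bits)
  6 -> 1111110 (7 bits)
  11 -> 111111111110 (12 bits)
  7 -> 11111110 (8 bits)
Total length = 10 + 7 + 12 + 8 = 37 bits.

Unary([9, 6, 11, 7]) = 1111111110111111011111111111011111110 (37 bits)


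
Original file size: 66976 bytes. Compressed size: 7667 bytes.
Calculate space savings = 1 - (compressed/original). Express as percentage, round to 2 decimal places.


ratio = compressed/original = 7667/66976 = 0.114474
savings = 1 - ratio = 1 - 0.114474 = 0.885526
as a percentage: 0.885526 * 100 = 88.55%

Space savings = 1 - 7667/66976 = 88.55%


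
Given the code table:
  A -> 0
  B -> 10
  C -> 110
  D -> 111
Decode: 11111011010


Decoding:
111 -> D
110 -> C
110 -> C
10 -> B


Result: DCCB


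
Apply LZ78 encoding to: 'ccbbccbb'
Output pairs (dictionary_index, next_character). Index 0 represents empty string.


LZ78 encoding steps:
Dictionary: {0: ''}
Step 1: w='' (idx 0), next='c' -> output (0, 'c'), add 'c' as idx 1
Step 2: w='c' (idx 1), next='b' -> output (1, 'b'), add 'cb' as idx 2
Step 3: w='' (idx 0), next='b' -> output (0, 'b'), add 'b' as idx 3
Step 4: w='c' (idx 1), next='c' -> output (1, 'c'), add 'cc' as idx 4
Step 5: w='b' (idx 3), next='b' -> output (3, 'b'), add 'bb' as idx 5


Encoded: [(0, 'c'), (1, 'b'), (0, 'b'), (1, 'c'), (3, 'b')]


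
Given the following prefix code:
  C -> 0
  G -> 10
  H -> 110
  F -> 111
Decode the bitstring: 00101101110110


Decoding step by step:
Bits 0 -> C
Bits 0 -> C
Bits 10 -> G
Bits 110 -> H
Bits 111 -> F
Bits 0 -> C
Bits 110 -> H


Decoded message: CCGHFCH


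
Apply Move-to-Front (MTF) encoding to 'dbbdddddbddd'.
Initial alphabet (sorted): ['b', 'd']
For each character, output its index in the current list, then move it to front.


MTF encoding:
'd': index 1 in ['b', 'd'] -> ['d', 'b']
'b': index 1 in ['d', 'b'] -> ['b', 'd']
'b': index 0 in ['b', 'd'] -> ['b', 'd']
'd': index 1 in ['b', 'd'] -> ['d', 'b']
'd': index 0 in ['d', 'b'] -> ['d', 'b']
'd': index 0 in ['d', 'b'] -> ['d', 'b']
'd': index 0 in ['d', 'b'] -> ['d', 'b']
'd': index 0 in ['d', 'b'] -> ['d', 'b']
'b': index 1 in ['d', 'b'] -> ['b', 'd']
'd': index 1 in ['b', 'd'] -> ['d', 'b']
'd': index 0 in ['d', 'b'] -> ['d', 'b']
'd': index 0 in ['d', 'b'] -> ['d', 'b']


Output: [1, 1, 0, 1, 0, 0, 0, 0, 1, 1, 0, 0]


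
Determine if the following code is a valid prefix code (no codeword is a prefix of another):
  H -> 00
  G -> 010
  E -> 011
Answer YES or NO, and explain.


Checking each pair (does one codeword prefix another?):
  H='00' vs G='010': no prefix
  H='00' vs E='011': no prefix
  G='010' vs H='00': no prefix
  G='010' vs E='011': no prefix
  E='011' vs H='00': no prefix
  E='011' vs G='010': no prefix
No violation found over all pairs.

YES -- this is a valid prefix code. No codeword is a prefix of any other codeword.


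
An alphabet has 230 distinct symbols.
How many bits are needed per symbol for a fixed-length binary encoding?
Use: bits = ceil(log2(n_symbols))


log2(230) = 7.8455
Bracket: 2^7 = 128 < 230 <= 2^8 = 256
So ceil(log2(230)) = 8

bits = ceil(log2(230)) = ceil(7.8455) = 8 bits


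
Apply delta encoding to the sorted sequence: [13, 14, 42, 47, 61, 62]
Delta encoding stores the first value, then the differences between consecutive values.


First value: 13
Deltas:
  14 - 13 = 1
  42 - 14 = 28
  47 - 42 = 5
  61 - 47 = 14
  62 - 61 = 1


Delta encoded: [13, 1, 28, 5, 14, 1]


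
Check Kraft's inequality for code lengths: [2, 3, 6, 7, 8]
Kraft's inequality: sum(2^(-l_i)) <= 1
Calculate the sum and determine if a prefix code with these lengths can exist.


Sum = 2^(-2) + 2^(-3) + 2^(-6) + 2^(-7) + 2^(-8)
    = 0.25 + 0.125 + 0.015625 + 0.0078125 + 0.00390625
    = 103/256 = 0.40234375
Since 0.40234375 <= 1, Kraft's inequality IS satisfied.
A prefix code with these lengths CAN exist.

Kraft sum = 0.40234375. Satisfied.


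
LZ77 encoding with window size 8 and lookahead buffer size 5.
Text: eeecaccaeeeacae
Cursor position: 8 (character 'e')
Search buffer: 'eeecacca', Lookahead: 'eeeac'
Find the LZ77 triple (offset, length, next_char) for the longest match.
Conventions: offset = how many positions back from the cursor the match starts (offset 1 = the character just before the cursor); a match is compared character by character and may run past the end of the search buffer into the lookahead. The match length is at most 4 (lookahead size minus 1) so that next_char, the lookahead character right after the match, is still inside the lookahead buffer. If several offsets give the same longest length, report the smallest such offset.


Try each offset into the search buffer:
  offset=1 (pos 7, char 'a'): match length 0
  offset=2 (pos 6, char 'c'): match length 0
  offset=3 (pos 5, char 'c'): match length 0
  offset=4 (pos 4, char 'a'): match length 0
  offset=5 (pos 3, char 'c'): match length 0
  offset=6 (pos 2, char 'e'): match length 1
  offset=7 (pos 1, char 'e'): match length 2
  offset=8 (pos 0, char 'e'): match length 3
Longest match has length 3 at offset 8.
next_char = character at position 8 + 3 = 11 -> 'a'

Best match: offset=8, length=3 (matching 'eee' starting at position 0)
LZ77 triple: (8, 3, 'a')


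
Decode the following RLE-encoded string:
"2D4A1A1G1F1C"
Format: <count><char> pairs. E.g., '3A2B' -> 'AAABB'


Expanding each <count><char> pair:
  2D -> 'DD'
  4A -> 'AAAA'
  1A -> 'A'
  1G -> 'G'
  1F -> 'F'
  1C -> 'C'

Decoded = DDAAAAAGFC


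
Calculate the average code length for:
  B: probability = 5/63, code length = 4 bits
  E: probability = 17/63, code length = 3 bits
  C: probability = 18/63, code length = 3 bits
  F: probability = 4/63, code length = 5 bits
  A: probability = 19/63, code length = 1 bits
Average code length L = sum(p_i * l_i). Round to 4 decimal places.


Weighted contributions p_i * l_i:
  B: (5/63) * 4 = 20/63
  E: (17/63) * 3 = 51/63
  C: (18/63) * 3 = 54/63
  F: (4/63) * 5 = 20/63
  A: (19/63) * 1 = 19/63
Sum = (20 + 51 + 54 + 20 + 19)/63 = 164/63

L = 164/63 = 2.6032 bits/symbol


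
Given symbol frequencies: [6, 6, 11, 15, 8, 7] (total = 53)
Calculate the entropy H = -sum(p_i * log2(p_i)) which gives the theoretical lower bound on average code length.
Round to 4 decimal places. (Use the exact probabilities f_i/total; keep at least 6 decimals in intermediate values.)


Per-symbol terms -p_i * log2(p_i) with p_i = f_i/53:
  p = 6/53 = 0.113208: log2(p) = -3.142958, -p*log2(p) = 0.355807
  p = 6/53 = 0.113208: log2(p) = -3.142958, -p*log2(p) = 0.355807
  p = 11/53 = 0.207547: log2(p) = -2.268489, -p*log2(p) = 0.470818
  p = 15/53 = 0.283019: log2(p) = -1.821030, -p*log2(p) = 0.515386
  p = 8/53 = 0.150943: log2(p) = -2.727920, -p*log2(p) = 0.411762
  p = 7/53 = 0.132075: log2(p) = -2.920566, -p*log2(p) = 0.385735
H = 0.355807 + 0.355807 + 0.470818 + 0.515386 + 0.411762 + 0.385735 = 2.495315

H = 2.4953 bits/symbol


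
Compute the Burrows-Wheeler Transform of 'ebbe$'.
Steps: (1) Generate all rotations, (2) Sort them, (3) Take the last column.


Rotations (sorted):
  0: $ebbe -> last char: e
  1: bbe$e -> last char: e
  2: be$eb -> last char: b
  3: e$ebb -> last char: b
  4: ebbe$ -> last char: $


BWT = eebb$


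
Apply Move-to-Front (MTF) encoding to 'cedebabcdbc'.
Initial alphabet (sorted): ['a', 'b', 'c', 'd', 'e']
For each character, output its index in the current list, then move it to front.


MTF encoding:
'c': index 2 in ['a', 'b', 'c', 'd', 'e'] -> ['c', 'a', 'b', 'd', 'e']
'e': index 4 in ['c', 'a', 'b', 'd', 'e'] -> ['e', 'c', 'a', 'b', 'd']
'd': index 4 in ['e', 'c', 'a', 'b', 'd'] -> ['d', 'e', 'c', 'a', 'b']
'e': index 1 in ['d', 'e', 'c', 'a', 'b'] -> ['e', 'd', 'c', 'a', 'b']
'b': index 4 in ['e', 'd', 'c', 'a', 'b'] -> ['b', 'e', 'd', 'c', 'a']
'a': index 4 in ['b', 'e', 'd', 'c', 'a'] -> ['a', 'b', 'e', 'd', 'c']
'b': index 1 in ['a', 'b', 'e', 'd', 'c'] -> ['b', 'a', 'e', 'd', 'c']
'c': index 4 in ['b', 'a', 'e', 'd', 'c'] -> ['c', 'b', 'a', 'e', 'd']
'd': index 4 in ['c', 'b', 'a', 'e', 'd'] -> ['d', 'c', 'b', 'a', 'e']
'b': index 2 in ['d', 'c', 'b', 'a', 'e'] -> ['b', 'd', 'c', 'a', 'e']
'c': index 2 in ['b', 'd', 'c', 'a', 'e'] -> ['c', 'b', 'd', 'a', 'e']


Output: [2, 4, 4, 1, 4, 4, 1, 4, 4, 2, 2]


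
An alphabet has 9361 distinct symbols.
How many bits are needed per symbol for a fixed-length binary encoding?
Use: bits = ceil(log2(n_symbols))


log2(9361) = 13.1924
Bracket: 2^13 = 8192 < 9361 <= 2^14 = 16384
So ceil(log2(9361)) = 14

bits = ceil(log2(9361)) = ceil(13.1924) = 14 bits


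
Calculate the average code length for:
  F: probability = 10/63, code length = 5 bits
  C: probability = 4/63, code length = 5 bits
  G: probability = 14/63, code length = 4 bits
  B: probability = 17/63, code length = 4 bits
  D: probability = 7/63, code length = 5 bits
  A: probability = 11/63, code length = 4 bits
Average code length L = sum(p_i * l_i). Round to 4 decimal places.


Weighted contributions p_i * l_i:
  F: (10/63) * 5 = 50/63
  C: (4/63) * 5 = 20/63
  G: (14/63) * 4 = 56/63
  B: (17/63) * 4 = 68/63
  D: (7/63) * 5 = 35/63
  A: (11/63) * 4 = 44/63
Sum = (50 + 20 + 56 + 68 + 35 + 44)/63 = 273/63

L = 273/63 = 4.3333 bits/symbol


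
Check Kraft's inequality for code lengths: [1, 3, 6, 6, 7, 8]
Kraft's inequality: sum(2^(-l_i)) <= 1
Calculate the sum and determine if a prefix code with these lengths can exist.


Sum = 2^(-1) + 2^(-3) + 2^(-6) + 2^(-6) + 2^(-7) + 2^(-8)
    = 0.5 + 0.125 + 0.015625 + 0.015625 + 0.0078125 + 0.00390625
    = 171/256 = 0.66796875
Since 0.66796875 <= 1, Kraft's inequality IS satisfied.
A prefix code with these lengths CAN exist.

Kraft sum = 0.66796875. Satisfied.


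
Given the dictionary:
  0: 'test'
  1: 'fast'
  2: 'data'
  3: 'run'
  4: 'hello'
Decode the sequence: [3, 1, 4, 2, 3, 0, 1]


Look up each index in the dictionary:
  3 -> 'run'
  1 -> 'fast'
  4 -> 'hello'
  2 -> 'data'
  3 -> 'run'
  0 -> 'test'
  1 -> 'fast'

Decoded: "run fast hello data run test fast"


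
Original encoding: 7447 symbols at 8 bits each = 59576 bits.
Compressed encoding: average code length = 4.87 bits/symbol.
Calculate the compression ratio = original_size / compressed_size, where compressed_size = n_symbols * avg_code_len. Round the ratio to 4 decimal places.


original_size = n_symbols * orig_bits = 7447 * 8 = 59576 bits
compressed_size = n_symbols * avg_code_len = 7447 * 4.87 = 36266.89 bits
ratio = original_size / compressed_size = 59576 / 36266.89 = 1.6427

Compression ratio = 1.6427


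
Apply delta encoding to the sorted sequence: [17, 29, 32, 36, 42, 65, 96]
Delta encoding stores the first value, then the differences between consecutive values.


First value: 17
Deltas:
  29 - 17 = 12
  32 - 29 = 3
  36 - 32 = 4
  42 - 36 = 6
  65 - 42 = 23
  96 - 65 = 31


Delta encoded: [17, 12, 3, 4, 6, 23, 31]


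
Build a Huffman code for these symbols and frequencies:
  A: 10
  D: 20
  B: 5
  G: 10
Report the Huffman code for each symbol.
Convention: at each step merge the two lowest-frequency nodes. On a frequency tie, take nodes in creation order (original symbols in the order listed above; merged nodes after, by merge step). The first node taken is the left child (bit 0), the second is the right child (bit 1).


Huffman tree construction:
Step 1: Merge B(5) + A(10) = 15
Step 2: Merge G(10) + (B+A)(15) = 25
Step 3: Merge D(20) + (G+(B+A))(25) = 45
Read each symbol's code off the tree from the root (left child = 0, right child = 1).

Codes:
  A: 111 (length 3)
  D: 0 (length 1)
  B: 110 (length 3)
  G: 10 (length 2)
Average code length: 85/45 = 1.8889 bits/symbol


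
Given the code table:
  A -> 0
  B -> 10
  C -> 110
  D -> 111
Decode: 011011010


Decoding:
0 -> A
110 -> C
110 -> C
10 -> B


Result: ACCB


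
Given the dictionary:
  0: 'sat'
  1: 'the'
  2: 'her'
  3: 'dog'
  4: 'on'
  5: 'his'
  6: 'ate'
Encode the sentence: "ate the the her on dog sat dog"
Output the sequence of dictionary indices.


Look up each word in the dictionary:
  'ate' -> 6
  'the' -> 1
  'the' -> 1
  'her' -> 2
  'on' -> 4
  'dog' -> 3
  'sat' -> 0
  'dog' -> 3

Encoded: [6, 1, 1, 2, 4, 3, 0, 3]


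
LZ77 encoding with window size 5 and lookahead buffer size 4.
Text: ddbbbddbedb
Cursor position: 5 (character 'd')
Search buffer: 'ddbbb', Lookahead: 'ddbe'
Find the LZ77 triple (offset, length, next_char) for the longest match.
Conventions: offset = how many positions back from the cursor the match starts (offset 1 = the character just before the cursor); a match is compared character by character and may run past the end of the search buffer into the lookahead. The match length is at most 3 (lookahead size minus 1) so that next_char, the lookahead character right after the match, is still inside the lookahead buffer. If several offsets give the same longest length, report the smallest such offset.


Try each offset into the search buffer:
  offset=1 (pos 4, char 'b'): match length 0
  offset=2 (pos 3, char 'b'): match length 0
  offset=3 (pos 2, char 'b'): match length 0
  offset=4 (pos 1, char 'd'): match length 1
  offset=5 (pos 0, char 'd'): match length 3
Longest match has length 3 at offset 5.
next_char = character at position 5 + 3 = 8 -> 'e'

Best match: offset=5, length=3 (matching 'ddb' starting at position 0)
LZ77 triple: (5, 3, 'e')


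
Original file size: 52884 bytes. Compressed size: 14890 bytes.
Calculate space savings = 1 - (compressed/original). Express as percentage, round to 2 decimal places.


ratio = compressed/original = 14890/52884 = 0.28156
savings = 1 - ratio = 1 - 0.28156 = 0.71844
as a percentage: 0.71844 * 100 = 71.84%

Space savings = 1 - 14890/52884 = 71.84%


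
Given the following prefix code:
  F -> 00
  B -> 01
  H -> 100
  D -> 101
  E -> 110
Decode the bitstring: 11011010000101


Decoding step by step:
Bits 110 -> E
Bits 110 -> E
Bits 100 -> H
Bits 00 -> F
Bits 101 -> D


Decoded message: EEHFD


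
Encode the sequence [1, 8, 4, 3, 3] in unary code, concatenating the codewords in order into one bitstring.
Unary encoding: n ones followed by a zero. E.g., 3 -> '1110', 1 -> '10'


Encode each number as n ones followed by a terminating 0:
  1 -> 10 (2 bits)
  8 -> 111111110 (9 bits)
  4 -> 11110 (5 bits)
  3 -> 1110 (4 bits)
  3 -> 1110 (4 bits)
Total length = 2 + 9 + 5 + 4 + 4 = 24 bits.

Unary([1, 8, 4, 3, 3]) = 101111111101111011101110 (24 bits)


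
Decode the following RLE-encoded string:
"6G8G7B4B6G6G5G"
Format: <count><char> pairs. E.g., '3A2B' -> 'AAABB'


Expanding each <count><char> pair:
  6G -> 'GGGGGG'
  8G -> 'GGGGGGGG'
  7B -> 'BBBBBBB'
  4B -> 'BBBB'
  6G -> 'GGGGGG'
  6G -> 'GGGGGG'
  5G -> 'GGGGG'

Decoded = GGGGGGGGGGGGGGBBBBBBBBBBBGGGGGGGGGGGGGGGGG


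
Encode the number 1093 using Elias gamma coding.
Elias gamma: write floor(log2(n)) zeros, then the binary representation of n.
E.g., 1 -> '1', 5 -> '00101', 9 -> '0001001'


num_bits = floor(log2(1093)) + 1 = 11
leading_zeros = num_bits - 1 = 10
binary(1093) = 10001000101

Elias gamma(1093) = '0000000000' + '10001000101' = 000000000010001000101 (21 bits)


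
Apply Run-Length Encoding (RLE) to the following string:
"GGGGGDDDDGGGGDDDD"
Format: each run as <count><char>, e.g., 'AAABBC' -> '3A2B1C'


Scanning runs left to right:
  i=0: run of 'G' x 5 -> '5G'
  i=5: run of 'D' x 4 -> '4D'
  i=9: run of 'G' x 4 -> '4G'
  i=13: run of 'D' x 4 -> '4D'

RLE = 5G4D4G4D


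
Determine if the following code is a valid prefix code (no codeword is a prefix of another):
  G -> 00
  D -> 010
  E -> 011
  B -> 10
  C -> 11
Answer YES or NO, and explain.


Checking each pair (does one codeword prefix another?):
  G='00' vs D='010': no prefix
  G='00' vs E='011': no prefix
  G='00' vs B='10': no prefix
  G='00' vs C='11': no prefix
  D='010' vs G='00': no prefix
  D='010' vs E='011': no prefix
  D='010' vs B='10': no prefix
  D='010' vs C='11': no prefix
  E='011' vs G='00': no prefix
  E='011' vs D='010': no prefix
  E='011' vs B='10': no prefix
  E='011' vs C='11': no prefix
  B='10' vs G='00': no prefix
  B='10' vs D='010': no prefix
  B='10' vs E='011': no prefix
  B='10' vs C='11': no prefix
  C='11' vs G='00': no prefix
  C='11' vs D='010': no prefix
  C='11' vs E='011': no prefix
  C='11' vs B='10': no prefix
No violation found over all pairs.

YES -- this is a valid prefix code. No codeword is a prefix of any other codeword.


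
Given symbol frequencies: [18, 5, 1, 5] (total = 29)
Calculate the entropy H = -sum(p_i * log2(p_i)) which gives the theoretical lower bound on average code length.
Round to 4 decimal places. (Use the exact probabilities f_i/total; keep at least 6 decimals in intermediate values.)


Per-symbol terms -p_i * log2(p_i) with p_i = f_i/29:
  p = 18/29 = 0.620690: log2(p) = -0.688056, -p*log2(p) = 0.427069
  p = 5/29 = 0.172414: log2(p) = -2.536053, -p*log2(p) = 0.437251
  p = 1/29 = 0.034483: log2(p) = -4.857981, -p*log2(p) = 0.167517
  p = 5/29 = 0.172414: log2(p) = -2.536053, -p*log2(p) = 0.437251
H = 0.427069 + 0.437251 + 0.167517 + 0.437251 = 1.469088

H = 1.4691 bits/symbol


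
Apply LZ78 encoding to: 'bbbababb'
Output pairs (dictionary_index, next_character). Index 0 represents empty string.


LZ78 encoding steps:
Dictionary: {0: ''}
Step 1: w='' (idx 0), next='b' -> output (0, 'b'), add 'b' as idx 1
Step 2: w='b' (idx 1), next='b' -> output (1, 'b'), add 'bb' as idx 2
Step 3: w='' (idx 0), next='a' -> output (0, 'a'), add 'a' as idx 3
Step 4: w='b' (idx 1), next='a' -> output (1, 'a'), add 'ba' as idx 4
Step 5: w='bb' (idx 2), end of input -> output (2, '')


Encoded: [(0, 'b'), (1, 'b'), (0, 'a'), (1, 'a'), (2, '')]


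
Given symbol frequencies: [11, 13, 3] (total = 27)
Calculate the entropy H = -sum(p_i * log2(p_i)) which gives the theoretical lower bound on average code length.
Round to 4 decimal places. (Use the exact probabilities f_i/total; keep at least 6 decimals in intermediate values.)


Per-symbol terms -p_i * log2(p_i) with p_i = f_i/27:
  p = 11/27 = 0.407407: log2(p) = -1.295456, -p*log2(p) = 0.527778
  p = 13/27 = 0.481481: log2(p) = -1.054448, -p*log2(p) = 0.507697
  p = 3/27 = 0.111111: log2(p) = -3.169925, -p*log2(p) = 0.352214
H = 0.527778 + 0.507697 + 0.352214 = 1.387689

H = 1.3877 bits/symbol


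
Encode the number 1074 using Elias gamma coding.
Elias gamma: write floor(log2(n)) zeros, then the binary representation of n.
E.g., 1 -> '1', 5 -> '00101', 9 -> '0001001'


num_bits = floor(log2(1074)) + 1 = 11
leading_zeros = num_bits - 1 = 10
binary(1074) = 10000110010

Elias gamma(1074) = '0000000000' + '10000110010' = 000000000010000110010 (21 bits)


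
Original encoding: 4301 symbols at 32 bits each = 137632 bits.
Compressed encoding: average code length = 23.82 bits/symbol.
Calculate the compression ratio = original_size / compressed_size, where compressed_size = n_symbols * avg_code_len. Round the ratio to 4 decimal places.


original_size = n_symbols * orig_bits = 4301 * 32 = 137632 bits
compressed_size = n_symbols * avg_code_len = 4301 * 23.82 = 102449.82 bits
ratio = original_size / compressed_size = 137632 / 102449.82 = 1.3434

Compression ratio = 1.3434


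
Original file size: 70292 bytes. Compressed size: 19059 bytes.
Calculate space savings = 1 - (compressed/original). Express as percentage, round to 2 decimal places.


ratio = compressed/original = 19059/70292 = 0.27114
savings = 1 - ratio = 1 - 0.27114 = 0.72886
as a percentage: 0.72886 * 100 = 72.89%

Space savings = 1 - 19059/70292 = 72.89%


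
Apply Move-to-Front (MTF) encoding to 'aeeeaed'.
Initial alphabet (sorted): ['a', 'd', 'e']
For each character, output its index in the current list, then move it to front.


MTF encoding:
'a': index 0 in ['a', 'd', 'e'] -> ['a', 'd', 'e']
'e': index 2 in ['a', 'd', 'e'] -> ['e', 'a', 'd']
'e': index 0 in ['e', 'a', 'd'] -> ['e', 'a', 'd']
'e': index 0 in ['e', 'a', 'd'] -> ['e', 'a', 'd']
'a': index 1 in ['e', 'a', 'd'] -> ['a', 'e', 'd']
'e': index 1 in ['a', 'e', 'd'] -> ['e', 'a', 'd']
'd': index 2 in ['e', 'a', 'd'] -> ['d', 'e', 'a']


Output: [0, 2, 0, 0, 1, 1, 2]


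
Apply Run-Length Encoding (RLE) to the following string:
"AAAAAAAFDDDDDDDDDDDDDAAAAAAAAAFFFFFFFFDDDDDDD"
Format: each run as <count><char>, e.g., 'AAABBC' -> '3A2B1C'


Scanning runs left to right:
  i=0: run of 'A' x 7 -> '7A'
  i=7: run of 'F' x 1 -> '1F'
  i=8: run of 'D' x 13 -> '13D'
  i=21: run of 'A' x 9 -> '9A'
  i=30: run of 'F' x 8 -> '8F'
  i=38: run of 'D' x 7 -> '7D'

RLE = 7A1F13D9A8F7D


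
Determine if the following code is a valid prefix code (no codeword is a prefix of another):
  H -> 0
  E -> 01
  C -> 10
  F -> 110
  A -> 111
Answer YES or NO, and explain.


Checking each pair (does one codeword prefix another?):
  H='0' vs E='01': prefix -- VIOLATION

NO -- this is NOT a valid prefix code. H (0) is a prefix of E (01).


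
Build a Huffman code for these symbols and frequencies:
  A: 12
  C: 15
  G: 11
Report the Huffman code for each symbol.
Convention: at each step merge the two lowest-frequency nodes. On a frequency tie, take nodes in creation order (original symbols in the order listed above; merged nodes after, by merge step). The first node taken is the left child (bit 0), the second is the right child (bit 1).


Huffman tree construction:
Step 1: Merge G(11) + A(12) = 23
Step 2: Merge C(15) + (G+A)(23) = 38
Read each symbol's code off the tree from the root (left child = 0, right child = 1).

Codes:
  A: 11 (length 2)
  C: 0 (length 1)
  G: 10 (length 2)
Average code length: 61/38 = 1.6053 bits/symbol


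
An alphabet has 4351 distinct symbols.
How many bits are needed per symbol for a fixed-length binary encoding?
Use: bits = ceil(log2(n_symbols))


log2(4351) = 12.0871
Bracket: 2^12 = 4096 < 4351 <= 2^13 = 8192
So ceil(log2(4351)) = 13

bits = ceil(log2(4351)) = ceil(12.0871) = 13 bits


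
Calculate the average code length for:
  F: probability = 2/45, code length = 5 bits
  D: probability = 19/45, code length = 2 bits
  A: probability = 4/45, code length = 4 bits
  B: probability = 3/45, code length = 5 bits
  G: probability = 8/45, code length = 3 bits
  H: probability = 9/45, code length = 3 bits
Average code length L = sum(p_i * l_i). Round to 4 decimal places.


Weighted contributions p_i * l_i:
  F: (2/45) * 5 = 10/45
  D: (19/45) * 2 = 38/45
  A: (4/45) * 4 = 16/45
  B: (3/45) * 5 = 15/45
  G: (8/45) * 3 = 24/45
  H: (9/45) * 3 = 27/45
Sum = (10 + 38 + 16 + 15 + 24 + 27)/45 = 130/45

L = 130/45 = 2.8889 bits/symbol


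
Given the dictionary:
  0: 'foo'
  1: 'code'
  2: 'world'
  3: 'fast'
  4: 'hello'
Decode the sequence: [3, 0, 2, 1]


Look up each index in the dictionary:
  3 -> 'fast'
  0 -> 'foo'
  2 -> 'world'
  1 -> 'code'

Decoded: "fast foo world code"


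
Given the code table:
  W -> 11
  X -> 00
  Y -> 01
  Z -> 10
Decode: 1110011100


Decoding:
11 -> W
10 -> Z
01 -> Y
11 -> W
00 -> X


Result: WZYWX


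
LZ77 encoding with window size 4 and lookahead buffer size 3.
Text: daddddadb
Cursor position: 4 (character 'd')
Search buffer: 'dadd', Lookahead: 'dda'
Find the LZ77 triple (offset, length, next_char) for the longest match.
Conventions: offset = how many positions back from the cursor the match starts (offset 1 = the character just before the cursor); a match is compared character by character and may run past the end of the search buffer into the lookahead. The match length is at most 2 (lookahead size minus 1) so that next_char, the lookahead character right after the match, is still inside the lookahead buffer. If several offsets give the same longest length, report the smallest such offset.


Try each offset into the search buffer:
  offset=1 (pos 3, char 'd'): match length 2
  offset=2 (pos 2, char 'd'): match length 2
  offset=3 (pos 1, char 'a'): match length 0
  offset=4 (pos 0, char 'd'): match length 1
Longest match has length 2, found at offsets 1, 2; take the smallest, offset 1.
next_char = character at position 4 + 2 = 6 -> 'a'

Best match: offset=1, length=2 (matching 'dd' starting at position 3)
LZ77 triple: (1, 2, 'a')


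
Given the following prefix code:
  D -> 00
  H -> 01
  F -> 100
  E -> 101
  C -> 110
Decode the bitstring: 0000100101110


Decoding step by step:
Bits 00 -> D
Bits 00 -> D
Bits 100 -> F
Bits 101 -> E
Bits 110 -> C


Decoded message: DDFEC


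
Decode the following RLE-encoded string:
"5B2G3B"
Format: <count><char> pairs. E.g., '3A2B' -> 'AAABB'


Expanding each <count><char> pair:
  5B -> 'BBBBB'
  2G -> 'GG'
  3B -> 'BBB'

Decoded = BBBBBGGBBB


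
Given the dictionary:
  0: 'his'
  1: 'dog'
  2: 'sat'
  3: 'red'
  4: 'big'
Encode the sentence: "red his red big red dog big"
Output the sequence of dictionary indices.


Look up each word in the dictionary:
  'red' -> 3
  'his' -> 0
  'red' -> 3
  'big' -> 4
  'red' -> 3
  'dog' -> 1
  'big' -> 4

Encoded: [3, 0, 3, 4, 3, 1, 4]


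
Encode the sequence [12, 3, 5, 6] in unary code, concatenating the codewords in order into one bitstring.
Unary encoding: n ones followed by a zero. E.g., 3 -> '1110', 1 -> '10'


Encode each number as n ones followed by a terminating 0:
  12 -> 1111111111110 (13 bits)
  3 -> 1110 (4 bits)
  5 -> 111110 (6 bits)
  6 -> 1111110 (7 bits)
Total length = 13 + 4 + 6 + 7 = 30 bits.

Unary([12, 3, 5, 6]) = 111111111111011101111101111110 (30 bits)


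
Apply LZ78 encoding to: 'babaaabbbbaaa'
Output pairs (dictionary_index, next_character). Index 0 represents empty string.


LZ78 encoding steps:
Dictionary: {0: ''}
Step 1: w='' (idx 0), next='b' -> output (0, 'b'), add 'b' as idx 1
Step 2: w='' (idx 0), next='a' -> output (0, 'a'), add 'a' as idx 2
Step 3: w='b' (idx 1), next='a' -> output (1, 'a'), add 'ba' as idx 3
Step 4: w='a' (idx 2), next='a' -> output (2, 'a'), add 'aa' as idx 4
Step 5: w='b' (idx 1), next='b' -> output (1, 'b'), add 'bb' as idx 5
Step 6: w='bb' (idx 5), next='a' -> output (5, 'a'), add 'bba' as idx 6
Step 7: w='aa' (idx 4), end of input -> output (4, '')


Encoded: [(0, 'b'), (0, 'a'), (1, 'a'), (2, 'a'), (1, 'b'), (5, 'a'), (4, '')]


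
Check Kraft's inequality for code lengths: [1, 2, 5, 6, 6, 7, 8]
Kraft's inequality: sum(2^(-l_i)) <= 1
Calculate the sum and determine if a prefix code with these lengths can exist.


Sum = 2^(-1) + 2^(-2) + 2^(-5) + 2^(-6) + 2^(-6) + 2^(-7) + 2^(-8)
    = 0.5 + 0.25 + 0.03125 + 0.015625 + 0.015625 + 0.0078125 + 0.00390625
    = 211/256 = 0.82421875
Since 0.82421875 <= 1, Kraft's inequality IS satisfied.
A prefix code with these lengths CAN exist.

Kraft sum = 0.82421875. Satisfied.
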